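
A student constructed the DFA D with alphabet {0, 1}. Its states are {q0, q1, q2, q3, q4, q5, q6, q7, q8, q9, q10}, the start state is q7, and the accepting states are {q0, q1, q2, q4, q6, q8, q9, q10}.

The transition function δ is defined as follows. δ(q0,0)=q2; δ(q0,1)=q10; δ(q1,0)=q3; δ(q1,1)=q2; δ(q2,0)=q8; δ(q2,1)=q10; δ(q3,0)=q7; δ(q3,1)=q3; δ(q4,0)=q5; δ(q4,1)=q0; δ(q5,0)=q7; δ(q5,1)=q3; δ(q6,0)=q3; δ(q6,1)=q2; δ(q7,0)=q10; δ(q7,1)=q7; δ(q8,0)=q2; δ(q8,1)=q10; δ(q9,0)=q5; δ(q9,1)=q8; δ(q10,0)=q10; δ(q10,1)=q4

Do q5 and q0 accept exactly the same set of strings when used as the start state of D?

No

Reachable states from the start: {q0,q2,q3,q4,q5,q7,q8,q10}. Unreachable: {q1,q6,q9} — drop them.
Start with accepting vs non-accepting: {q0,q2,q4,q8,q10} | {q3,q5,q7}.
Split {q0,q2,q4,q8,q10} by δ(·,0) → {q0,q2,q8,q10} and {q4}.
Refine {q0,q2,q8,q10} on symbol 1: members go to different blocks, giving {q0,q2,q8} and {q10}.
Refine {q3,q5,q7} on symbol 0: members go to different blocks, giving {q3,q5} and {q7}.
The partition is now stable with 5 blocks: {q0,q2,q8} | {q3,q5} | {q4} | {q10} | {q7}.
q5 and q0 end up in different blocks, so they are distinguishable. For instance, the string 'ε' is accepted from only q0.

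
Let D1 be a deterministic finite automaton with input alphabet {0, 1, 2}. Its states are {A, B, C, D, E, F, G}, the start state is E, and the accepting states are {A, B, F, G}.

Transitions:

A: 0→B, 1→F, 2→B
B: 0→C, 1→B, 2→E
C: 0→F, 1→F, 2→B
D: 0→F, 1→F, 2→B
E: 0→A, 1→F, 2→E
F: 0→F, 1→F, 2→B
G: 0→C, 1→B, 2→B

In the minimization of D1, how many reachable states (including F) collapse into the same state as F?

Reachable states from the start: {A,B,C,E,F}. Unreachable: {D,G} — drop them.
P0 = {A,B,F} | {C,E}.
On input 0, block {A,B,F} splits into {A,F} and {B}.
Refine {A,F} on symbol 0: members go to different blocks, giving {A} and {F}.
Refine {C,E} on symbol 0: members go to different blocks, giving {C} and {E}.
No further refinement is possible. Final partition (5 blocks): {A} | {C} | {B} | {F} | {E}.
The equivalence class containing F is {F}, of size 1.

1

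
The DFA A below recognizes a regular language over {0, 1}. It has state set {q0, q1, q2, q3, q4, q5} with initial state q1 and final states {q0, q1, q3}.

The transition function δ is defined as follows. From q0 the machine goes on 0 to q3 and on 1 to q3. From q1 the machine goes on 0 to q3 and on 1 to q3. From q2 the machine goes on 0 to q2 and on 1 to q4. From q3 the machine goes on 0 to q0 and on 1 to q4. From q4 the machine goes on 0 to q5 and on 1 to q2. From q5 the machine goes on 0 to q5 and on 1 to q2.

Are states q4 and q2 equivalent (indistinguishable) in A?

Start with accepting vs non-accepting: {q0,q1,q3} | {q2,q4,q5}.
Split {q0,q1,q3} by δ(·,1) → {q0,q1} and {q3}.
No further refinement is possible. Final partition (3 blocks): {q0,q1} | {q2,q4,q5} | {q3}.
q4 and q2 lie in the same block of the stable partition, so they are equivalent — no string distinguishes them.

Yes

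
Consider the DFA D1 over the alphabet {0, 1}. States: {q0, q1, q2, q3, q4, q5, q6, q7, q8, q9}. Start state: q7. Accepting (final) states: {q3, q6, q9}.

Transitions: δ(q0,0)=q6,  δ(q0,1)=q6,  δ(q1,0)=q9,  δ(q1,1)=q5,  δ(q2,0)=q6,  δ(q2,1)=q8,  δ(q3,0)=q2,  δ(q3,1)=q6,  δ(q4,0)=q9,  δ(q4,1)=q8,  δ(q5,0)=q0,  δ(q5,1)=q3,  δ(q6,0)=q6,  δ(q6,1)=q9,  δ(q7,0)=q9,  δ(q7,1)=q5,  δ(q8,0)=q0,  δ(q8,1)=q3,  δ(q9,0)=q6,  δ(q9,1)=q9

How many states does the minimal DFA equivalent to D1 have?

Reachable states from the start: {q0,q2,q3,q5,q6,q7,q8,q9}. Unreachable: {q1,q4} — drop them.
Initial partition by acceptance: {q3,q6,q9} | {q0,q2,q5,q7,q8}.
On input 0, block {q3,q6,q9} splits into {q6,q9} and {q3}.
On input 0, block {q0,q2,q5,q7,q8} splits into {q0,q2,q7} and {q5,q8}.
Refine {q0,q2,q7} on symbol 1: members go to different blocks, giving {q2,q7} and {q0}.
The partition is now stable with 5 blocks: {q6,q9} | {q2,q7} | {q3} | {q5,q8} | {q0}.

5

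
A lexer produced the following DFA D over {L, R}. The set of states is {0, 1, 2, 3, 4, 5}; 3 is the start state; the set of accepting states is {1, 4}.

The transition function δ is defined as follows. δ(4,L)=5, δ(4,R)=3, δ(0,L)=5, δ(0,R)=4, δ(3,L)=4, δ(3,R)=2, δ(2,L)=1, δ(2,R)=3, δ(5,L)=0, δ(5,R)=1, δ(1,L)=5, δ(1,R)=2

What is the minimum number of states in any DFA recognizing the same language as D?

Every state is reachable, so we keep all 6.
Initial partition by acceptance: {1,4} | {0,2,3,5}.
Refine {0,2,3,5} on symbol L: members go to different blocks, giving {0,5} and {2,3}.
Stable partition: {1,4} | {0,5} | {2,3} — 3 equivalence classes.

3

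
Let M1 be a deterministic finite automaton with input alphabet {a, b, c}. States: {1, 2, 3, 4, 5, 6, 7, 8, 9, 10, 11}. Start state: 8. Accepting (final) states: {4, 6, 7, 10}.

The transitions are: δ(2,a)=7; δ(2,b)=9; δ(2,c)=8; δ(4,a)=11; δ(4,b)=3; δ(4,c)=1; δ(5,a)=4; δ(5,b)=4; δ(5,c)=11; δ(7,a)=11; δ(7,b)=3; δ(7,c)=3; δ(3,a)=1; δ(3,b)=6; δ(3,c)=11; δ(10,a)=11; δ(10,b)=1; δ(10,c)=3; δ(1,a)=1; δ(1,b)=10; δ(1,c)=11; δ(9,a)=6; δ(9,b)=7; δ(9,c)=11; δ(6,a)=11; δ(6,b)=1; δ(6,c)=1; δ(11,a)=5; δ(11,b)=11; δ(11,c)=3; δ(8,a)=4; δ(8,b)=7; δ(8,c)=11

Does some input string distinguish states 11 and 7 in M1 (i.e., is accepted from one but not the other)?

Yes

First remove the unreachable states {2,9}; 9 states remain.
P0 = {4,6,7,10} | {1,3,5,8,11}.
On input a, block {1,3,5,8,11} splits into {1,3,11} and {5,8}.
Refine {1,3,11} on symbol a: members go to different blocks, giving {1,3} and {11}.
The partition is now stable with 4 blocks: {4,6,7,10} | {1,3} | {5,8} | {11}.
11 and 7 end up in different blocks, so they are distinguishable. For instance, the string 'ε' is accepted from only 7.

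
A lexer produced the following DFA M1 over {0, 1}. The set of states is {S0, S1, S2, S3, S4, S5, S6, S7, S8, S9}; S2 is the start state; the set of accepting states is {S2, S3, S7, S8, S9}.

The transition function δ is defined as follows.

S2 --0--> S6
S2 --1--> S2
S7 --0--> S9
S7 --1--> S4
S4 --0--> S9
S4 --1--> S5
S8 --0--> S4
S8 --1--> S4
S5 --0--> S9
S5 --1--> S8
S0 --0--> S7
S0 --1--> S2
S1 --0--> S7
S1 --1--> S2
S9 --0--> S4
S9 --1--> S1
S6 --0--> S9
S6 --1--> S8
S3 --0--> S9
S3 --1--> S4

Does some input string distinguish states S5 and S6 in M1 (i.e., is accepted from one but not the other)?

States {S0,S3} cannot be reached from the start state, so discard them.
P0 = {S2,S7,S8,S9} | {S1,S4,S5,S6}.
Refine {S2,S7,S8,S9} on symbol 0: members go to different blocks, giving {S2,S8,S9} and {S7}.
On input 1, block {S2,S8,S9} splits into {S8,S9} and {S2}.
On input 0, block {S1,S4,S5,S6} splits into {S4,S5,S6} and {S1}.
On input 1, block {S8,S9} splits into {S8} and {S9}.
On input 1, block {S4,S5,S6} splits into {S5,S6} and {S4}.
Stable partition: {S8} | {S5,S6} | {S7} | {S2} | {S1} | {S9} | {S4} — 7 equivalence classes.
S5 and S6 lie in the same block of the stable partition, so they are equivalent — no string distinguishes them.

No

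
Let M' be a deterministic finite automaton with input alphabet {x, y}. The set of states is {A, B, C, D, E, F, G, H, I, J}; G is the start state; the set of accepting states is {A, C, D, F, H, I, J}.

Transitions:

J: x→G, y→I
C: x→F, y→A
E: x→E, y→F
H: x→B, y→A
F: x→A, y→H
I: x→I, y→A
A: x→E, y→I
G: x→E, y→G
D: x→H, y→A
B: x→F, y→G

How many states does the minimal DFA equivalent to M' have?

7

States {C,D,J} cannot be reached from the start state, so discard them.
Initial partition by acceptance: {A,F,H,I} | {B,E,G}.
Split {A,F,H,I} by δ(·,x) → {A,H} and {F,I}.
Split {A,H} by δ(·,y) → {A} and {H}.
Refine {B,E,G} on symbol x: members go to different blocks, giving {E,G} and {B}.
Refine {E,G} on symbol y: members go to different blocks, giving {E} and {G}.
Split {F,I} by δ(·,x) → {F} and {I}.
No further refinement is possible. Final partition (7 blocks): {A} | {E} | {F} | {H} | {B} | {G} | {I}.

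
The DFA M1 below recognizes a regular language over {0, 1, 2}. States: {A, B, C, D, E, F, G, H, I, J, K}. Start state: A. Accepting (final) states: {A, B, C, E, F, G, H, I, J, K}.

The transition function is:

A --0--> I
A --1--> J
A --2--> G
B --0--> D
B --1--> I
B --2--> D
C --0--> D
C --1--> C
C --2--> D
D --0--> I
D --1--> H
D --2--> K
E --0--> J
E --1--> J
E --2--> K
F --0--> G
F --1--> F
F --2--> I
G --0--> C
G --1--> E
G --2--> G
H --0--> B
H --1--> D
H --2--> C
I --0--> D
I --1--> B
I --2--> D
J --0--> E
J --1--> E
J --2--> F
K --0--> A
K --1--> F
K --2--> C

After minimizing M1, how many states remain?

Every state is reachable, so we keep all 11.
Initial partition by acceptance: {A,B,C,E,F,G,H,I,J,K} | {D}.
Split {A,B,C,E,F,G,H,I,J,K} by δ(·,0) → {A,E,F,G,H,J,K} and {B,C,I}.
On input 0, block {A,E,F,G,H,J,K} splits into {E,F,J,K} and {A,G,H}.
Split {E,F,J,K} by δ(·,0) → {E,J} and {F,K}.
Split {A,G,H} by δ(·,1) → {A,G} and {H}.
The partition is now stable with 6 blocks: {E,J} | {D} | {B,C,I} | {A,G} | {F,K} | {H}.

6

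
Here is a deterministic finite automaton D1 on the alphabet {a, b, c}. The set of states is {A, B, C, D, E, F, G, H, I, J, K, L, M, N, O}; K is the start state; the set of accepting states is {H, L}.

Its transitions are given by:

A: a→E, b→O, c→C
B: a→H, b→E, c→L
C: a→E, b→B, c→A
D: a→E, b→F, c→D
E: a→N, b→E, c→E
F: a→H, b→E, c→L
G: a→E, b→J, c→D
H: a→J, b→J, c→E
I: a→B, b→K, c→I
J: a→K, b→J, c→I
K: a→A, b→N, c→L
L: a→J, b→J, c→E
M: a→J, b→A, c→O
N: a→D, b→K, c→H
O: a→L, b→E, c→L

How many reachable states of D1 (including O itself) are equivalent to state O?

States {G,M} cannot be reached from the start state, so discard them.
P0 = {H,L} | {A,B,C,D,E,F,I,J,K,N,O}.
On input a, block {A,B,C,D,E,F,I,J,K,N,O} splits into {A,C,D,E,I,J,K,N} and {B,F,O}.
Refine {A,C,D,E,I,J,K,N} on symbol a: members go to different blocks, giving {A,C,D,E,J,K,N} and {I}.
Refine {A,C,D,E,J,K,N} on symbol b: members go to different blocks, giving {E,J,K,N} and {A,C,D}.
Split {E,J,K,N} by δ(·,a) → {E,J} and {K,N}.
Refine {E,J} on symbol c: members go to different blocks, giving {E} and {J}.
The partition is now stable with 7 blocks: {H,L} | {E} | {B,F,O} | {I} | {A,C,D} | {K,N} | {J}.
State O belongs to the block {B,F,O}, which has 3 states.

3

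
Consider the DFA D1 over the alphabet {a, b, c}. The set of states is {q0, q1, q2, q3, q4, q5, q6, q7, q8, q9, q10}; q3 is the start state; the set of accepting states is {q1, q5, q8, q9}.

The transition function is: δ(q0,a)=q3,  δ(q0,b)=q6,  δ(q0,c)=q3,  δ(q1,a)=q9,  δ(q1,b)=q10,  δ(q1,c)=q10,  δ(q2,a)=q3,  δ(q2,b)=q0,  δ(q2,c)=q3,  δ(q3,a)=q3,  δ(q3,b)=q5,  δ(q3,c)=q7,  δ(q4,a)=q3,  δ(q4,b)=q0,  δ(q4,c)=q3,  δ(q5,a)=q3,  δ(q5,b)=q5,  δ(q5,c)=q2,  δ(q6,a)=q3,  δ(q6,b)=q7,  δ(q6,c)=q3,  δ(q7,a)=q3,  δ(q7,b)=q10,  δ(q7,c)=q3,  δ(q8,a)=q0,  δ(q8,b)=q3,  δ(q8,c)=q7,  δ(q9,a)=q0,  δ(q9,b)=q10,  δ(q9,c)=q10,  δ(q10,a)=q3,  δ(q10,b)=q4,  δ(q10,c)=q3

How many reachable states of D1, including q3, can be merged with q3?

1

First remove the unreachable states {q1,q8,q9}; 8 states remain.
Start with accepting vs non-accepting: {q5} | {q0,q2,q3,q4,q6,q7,q10}.
Split {q0,q2,q3,q4,q6,q7,q10} by δ(·,b) → {q0,q2,q4,q6,q7,q10} and {q3}.
Stable partition: {q5} | {q0,q2,q4,q6,q7,q10} | {q3} — 3 equivalence classes.
State q3 belongs to the block {q3}, which has 1 states.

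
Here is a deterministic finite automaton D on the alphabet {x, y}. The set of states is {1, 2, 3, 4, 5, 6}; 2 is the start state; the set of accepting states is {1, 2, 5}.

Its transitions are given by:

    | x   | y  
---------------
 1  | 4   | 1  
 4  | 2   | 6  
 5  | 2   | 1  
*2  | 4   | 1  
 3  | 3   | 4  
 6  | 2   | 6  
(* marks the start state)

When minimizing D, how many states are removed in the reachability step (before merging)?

2

No path from 2 leads to 3, 5; the other 4 states are all reachable.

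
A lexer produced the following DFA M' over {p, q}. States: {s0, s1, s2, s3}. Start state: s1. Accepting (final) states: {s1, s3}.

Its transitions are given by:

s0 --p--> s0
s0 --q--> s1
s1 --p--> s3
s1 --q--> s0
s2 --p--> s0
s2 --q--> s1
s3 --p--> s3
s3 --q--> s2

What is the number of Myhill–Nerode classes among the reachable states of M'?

2

All states are reachable from the start state.
P0 = {s1,s3} | {s0,s2}.
Stable partition: {s1,s3} | {s0,s2} — 2 equivalence classes.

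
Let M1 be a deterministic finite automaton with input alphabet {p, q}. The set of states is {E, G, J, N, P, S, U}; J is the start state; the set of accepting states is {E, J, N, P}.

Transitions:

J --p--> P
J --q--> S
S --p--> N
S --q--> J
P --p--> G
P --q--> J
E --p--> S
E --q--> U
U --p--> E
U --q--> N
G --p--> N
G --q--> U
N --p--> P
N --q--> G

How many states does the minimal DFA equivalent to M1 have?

7

Initial partition by acceptance: {E,J,N,P} | {G,S,U}.
On input p, block {E,J,N,P} splits into {E,P} and {J,N}.
On input q, block {E,P} splits into {E} and {P}.
Split {G,S,U} by δ(·,p) → {G,S} and {U}.
On input q, block {G,S} splits into {S} and {G}.
Refine {J,N} on symbol q: members go to different blocks, giving {N} and {J}.
The partition is now stable with 7 blocks: {E} | {S} | {N} | {P} | {U} | {G} | {J}.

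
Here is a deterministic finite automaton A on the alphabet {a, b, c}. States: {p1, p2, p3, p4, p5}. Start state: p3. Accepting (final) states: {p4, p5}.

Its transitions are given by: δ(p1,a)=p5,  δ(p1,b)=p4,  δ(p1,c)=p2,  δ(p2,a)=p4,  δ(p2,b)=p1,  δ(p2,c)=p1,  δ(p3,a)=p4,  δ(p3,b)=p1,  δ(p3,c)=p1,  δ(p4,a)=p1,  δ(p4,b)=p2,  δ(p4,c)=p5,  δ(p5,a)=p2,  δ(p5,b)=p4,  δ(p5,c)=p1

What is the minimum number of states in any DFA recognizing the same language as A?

Initial partition by acceptance: {p4,p5} | {p1,p2,p3}.
Split {p4,p5} by δ(·,b) → {p4} and {p5}.
On input a, block {p1,p2,p3} splits into {p2,p3} and {p1}.
The partition is now stable with 4 blocks: {p4} | {p2,p3} | {p5} | {p1}.

4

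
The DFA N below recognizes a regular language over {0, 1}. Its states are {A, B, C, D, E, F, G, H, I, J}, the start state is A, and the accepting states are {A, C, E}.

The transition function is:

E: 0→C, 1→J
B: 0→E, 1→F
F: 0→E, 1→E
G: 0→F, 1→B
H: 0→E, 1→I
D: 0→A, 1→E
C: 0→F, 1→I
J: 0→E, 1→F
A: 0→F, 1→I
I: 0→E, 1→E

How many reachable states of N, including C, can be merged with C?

States {B,D,G,H} cannot be reached from the start state, so discard them.
Initial partition by acceptance: {A,C,E} | {F,I,J}.
Refine {A,C,E} on symbol 0: members go to different blocks, giving {A,C} and {E}.
On input 1, block {F,I,J} splits into {F,I} and {J}.
Stable partition: {A,C} | {F,I} | {E} | {J} — 4 equivalence classes.
State C belongs to the block {A,C}, which has 2 states.

2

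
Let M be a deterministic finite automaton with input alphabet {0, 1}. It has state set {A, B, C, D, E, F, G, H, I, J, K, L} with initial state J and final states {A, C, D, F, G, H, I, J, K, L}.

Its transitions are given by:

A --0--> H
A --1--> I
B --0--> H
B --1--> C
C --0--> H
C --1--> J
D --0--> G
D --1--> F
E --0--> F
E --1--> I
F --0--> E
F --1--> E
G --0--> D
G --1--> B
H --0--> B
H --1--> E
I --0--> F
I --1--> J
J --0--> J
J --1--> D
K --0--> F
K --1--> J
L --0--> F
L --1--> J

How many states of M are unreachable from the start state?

BFS from J reaches {B, C, D, E, F, G, H, I, J}; the 3 state(s) A, K, L are never visited.

3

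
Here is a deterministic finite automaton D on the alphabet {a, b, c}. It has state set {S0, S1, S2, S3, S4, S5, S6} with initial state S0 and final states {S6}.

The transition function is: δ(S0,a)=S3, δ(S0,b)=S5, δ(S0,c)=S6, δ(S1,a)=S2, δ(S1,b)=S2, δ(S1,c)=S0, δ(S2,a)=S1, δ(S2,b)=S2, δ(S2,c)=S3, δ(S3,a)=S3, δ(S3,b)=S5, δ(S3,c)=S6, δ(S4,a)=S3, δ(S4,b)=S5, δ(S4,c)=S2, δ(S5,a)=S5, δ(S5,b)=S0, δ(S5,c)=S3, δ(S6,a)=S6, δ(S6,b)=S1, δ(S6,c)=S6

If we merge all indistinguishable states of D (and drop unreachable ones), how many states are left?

4

States {S4} cannot be reached from the start state, so discard them.
P0 = {S6} | {S0,S1,S2,S3,S5}.
On input c, block {S0,S1,S2,S3,S5} splits into {S1,S2,S5} and {S0,S3}.
On input b, block {S1,S2,S5} splits into {S1,S2} and {S5}.
Stable partition: {S6} | {S1,S2} | {S0,S3} | {S5} — 4 equivalence classes.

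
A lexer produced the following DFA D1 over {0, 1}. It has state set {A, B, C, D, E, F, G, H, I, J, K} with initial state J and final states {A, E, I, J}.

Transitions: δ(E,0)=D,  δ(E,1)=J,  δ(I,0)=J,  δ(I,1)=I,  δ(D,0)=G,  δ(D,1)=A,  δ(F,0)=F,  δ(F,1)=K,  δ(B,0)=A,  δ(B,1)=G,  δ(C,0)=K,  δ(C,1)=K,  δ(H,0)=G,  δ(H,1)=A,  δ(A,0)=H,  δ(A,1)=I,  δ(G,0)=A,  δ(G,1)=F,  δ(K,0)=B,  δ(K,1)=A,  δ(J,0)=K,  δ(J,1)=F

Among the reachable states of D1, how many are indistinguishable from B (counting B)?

States {C,D,E} cannot be reached from the start state, so discard them.
Start with accepting vs non-accepting: {A,I,J} | {B,F,G,H,K}.
Split {A,I,J} by δ(·,0) → {A,J} and {I}.
Split {A,J} by δ(·,1) → {A} and {J}.
Refine {B,F,G,H,K} on symbol 0: members go to different blocks, giving {F,H,K} and {B,G}.
Split {F,H,K} by δ(·,0) → {H,K} and {F}.
Refine {B,G} on symbol 1: members go to different blocks, giving {B} and {G}.
On input 0, block {H,K} splits into {H} and {K}.
Stable partition: {A} | {H} | {I} | {J} | {B} | {F} | {G} | {K} — 8 equivalence classes.
The equivalence class containing B is {B}, of size 1.

1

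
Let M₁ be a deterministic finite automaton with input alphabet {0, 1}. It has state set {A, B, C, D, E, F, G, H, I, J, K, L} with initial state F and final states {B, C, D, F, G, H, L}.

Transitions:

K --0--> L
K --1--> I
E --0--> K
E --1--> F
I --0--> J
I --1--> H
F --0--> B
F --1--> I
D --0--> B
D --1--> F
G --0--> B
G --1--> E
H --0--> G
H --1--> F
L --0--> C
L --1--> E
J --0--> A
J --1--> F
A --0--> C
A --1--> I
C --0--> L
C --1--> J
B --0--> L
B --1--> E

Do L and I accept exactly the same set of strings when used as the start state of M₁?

No

First remove the unreachable states {D}; 11 states remain.
Initial partition by acceptance: {B,C,F,G,H,L} | {A,E,I,J,K}.
Split {B,C,F,G,H,L} by δ(·,1) → {B,C,F,G,L} and {H}.
On input 0, block {A,E,I,J,K} splits into {E,I,J} and {A,K}.
On input 0, block {E,I,J} splits into {E,J} and {I}.
On input 1, block {B,C,F,G,L} splits into {B,C,G,L} and {F}.
No further refinement is possible. Final partition (6 blocks): {B,C,G,L} | {E,J} | {H} | {A,K} | {I} | {F}.
L and I end up in different blocks, so they are distinguishable. For instance, the string 'ε' is accepted from only L.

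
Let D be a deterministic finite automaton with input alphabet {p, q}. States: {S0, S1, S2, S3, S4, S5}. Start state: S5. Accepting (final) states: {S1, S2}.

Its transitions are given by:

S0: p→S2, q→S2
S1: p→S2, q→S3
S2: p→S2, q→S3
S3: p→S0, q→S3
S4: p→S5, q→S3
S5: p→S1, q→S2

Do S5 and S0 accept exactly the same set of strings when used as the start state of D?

Yes

States {S4} cannot be reached from the start state, so discard them.
Initial partition by acceptance: {S1,S2} | {S0,S3,S5}.
On input p, block {S0,S3,S5} splits into {S0,S5} and {S3}.
No further refinement is possible. Final partition (3 blocks): {S1,S2} | {S0,S5} | {S3}.
S5 and S0 lie in the same block of the stable partition, so they are equivalent — no string distinguishes them.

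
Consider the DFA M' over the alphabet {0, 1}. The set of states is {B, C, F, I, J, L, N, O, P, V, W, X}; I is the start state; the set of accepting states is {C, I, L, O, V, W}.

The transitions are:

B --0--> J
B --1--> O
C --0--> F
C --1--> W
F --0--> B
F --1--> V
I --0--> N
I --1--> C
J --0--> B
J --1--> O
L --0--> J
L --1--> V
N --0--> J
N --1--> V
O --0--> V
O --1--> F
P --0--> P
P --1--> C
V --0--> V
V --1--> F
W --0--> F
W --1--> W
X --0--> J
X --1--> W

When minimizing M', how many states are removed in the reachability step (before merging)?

3

Starting at I and following transitions, the reachable set is {B, C, F, I, J, N, O, V, W}. That leaves L, P, X unreachable — 3 in total.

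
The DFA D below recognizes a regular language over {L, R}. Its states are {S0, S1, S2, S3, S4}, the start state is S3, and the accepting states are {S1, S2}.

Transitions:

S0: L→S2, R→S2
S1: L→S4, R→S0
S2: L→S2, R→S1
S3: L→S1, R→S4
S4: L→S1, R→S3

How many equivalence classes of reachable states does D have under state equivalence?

4

Every state is reachable, so we keep all 5.
Initial partition by acceptance: {S1,S2} | {S0,S3,S4}.
On input L, block {S1,S2} splits into {S1} and {S2}.
Split {S0,S3,S4} by δ(·,L) → {S3,S4} and {S0}.
The partition is now stable with 4 blocks: {S1} | {S3,S4} | {S2} | {S0}.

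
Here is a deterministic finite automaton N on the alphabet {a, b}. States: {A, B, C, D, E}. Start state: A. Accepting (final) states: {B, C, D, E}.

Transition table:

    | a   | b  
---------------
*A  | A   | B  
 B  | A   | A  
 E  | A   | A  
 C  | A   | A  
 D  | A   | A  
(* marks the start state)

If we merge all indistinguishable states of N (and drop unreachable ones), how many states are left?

2

Reachable states from the start: {A,B}. Unreachable: {C,D,E} — drop them.
Start with accepting vs non-accepting: {B} | {A}.
No further refinement is possible. Final partition (2 blocks): {B} | {A}.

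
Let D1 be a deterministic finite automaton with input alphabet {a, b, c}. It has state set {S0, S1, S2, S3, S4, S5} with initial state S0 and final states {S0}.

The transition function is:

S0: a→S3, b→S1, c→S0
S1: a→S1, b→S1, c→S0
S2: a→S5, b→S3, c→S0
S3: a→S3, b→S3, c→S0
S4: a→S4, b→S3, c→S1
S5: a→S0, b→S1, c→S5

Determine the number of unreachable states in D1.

Starting at S0 and following transitions, the reachable set is {S0, S1, S3}. That leaves S2, S4, S5 unreachable — 3 in total.

3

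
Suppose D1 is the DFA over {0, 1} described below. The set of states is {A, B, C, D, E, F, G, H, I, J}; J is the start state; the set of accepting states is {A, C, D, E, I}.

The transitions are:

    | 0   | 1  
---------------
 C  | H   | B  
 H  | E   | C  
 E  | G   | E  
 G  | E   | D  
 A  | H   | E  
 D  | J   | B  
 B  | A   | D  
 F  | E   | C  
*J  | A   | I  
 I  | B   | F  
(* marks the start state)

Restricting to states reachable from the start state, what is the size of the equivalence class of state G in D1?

Initial partition by acceptance: {A,C,D,E,I} | {B,F,G,H,J}.
Split {A,C,D,E,I} by δ(·,1) → {C,D,I} and {A,E}.
Stable partition: {C,D,I} | {B,F,G,H,J} | {A,E} — 3 equivalence classes.
The equivalence class containing G is {B,F,G,H,J}, of size 5.

5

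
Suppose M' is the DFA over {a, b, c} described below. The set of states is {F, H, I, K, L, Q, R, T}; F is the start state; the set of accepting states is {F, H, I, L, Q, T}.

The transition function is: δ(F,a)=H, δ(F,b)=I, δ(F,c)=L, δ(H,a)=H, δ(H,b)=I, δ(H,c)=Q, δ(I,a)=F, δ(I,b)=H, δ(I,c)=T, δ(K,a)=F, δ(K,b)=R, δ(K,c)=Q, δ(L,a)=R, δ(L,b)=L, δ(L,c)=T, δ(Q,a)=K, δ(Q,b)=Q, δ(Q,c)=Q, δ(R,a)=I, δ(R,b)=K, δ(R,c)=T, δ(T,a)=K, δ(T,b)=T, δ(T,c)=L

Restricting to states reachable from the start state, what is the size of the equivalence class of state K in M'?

All states are reachable from the start state.
P0 = {F,H,I,L,Q,T} | {K,R}.
Refine {F,H,I,L,Q,T} on symbol a: members go to different blocks, giving {L,Q,T} and {F,H,I}.
Stable partition: {L,Q,T} | {K,R} | {F,H,I} — 3 equivalence classes.
The equivalence class containing K is {K,R}, of size 2.

2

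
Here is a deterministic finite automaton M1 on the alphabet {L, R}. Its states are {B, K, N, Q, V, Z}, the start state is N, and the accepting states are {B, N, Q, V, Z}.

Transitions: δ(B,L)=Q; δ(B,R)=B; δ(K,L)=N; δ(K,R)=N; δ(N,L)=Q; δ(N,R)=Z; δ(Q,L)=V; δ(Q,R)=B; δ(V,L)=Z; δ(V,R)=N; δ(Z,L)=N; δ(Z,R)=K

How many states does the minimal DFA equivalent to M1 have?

Initial partition by acceptance: {B,N,Q,V,Z} | {K}.
Refine {B,N,Q,V,Z} on symbol R: members go to different blocks, giving {B,N,Q,V} and {Z}.
Refine {B,N,Q,V} on symbol L: members go to different blocks, giving {B,N,Q} and {V}.
Split {B,N,Q} by δ(·,L) → {B,N} and {Q}.
Refine {B,N} on symbol R: members go to different blocks, giving {N} and {B}.
No further refinement is possible. Final partition (6 blocks): {N} | {K} | {Z} | {V} | {Q} | {B}.

6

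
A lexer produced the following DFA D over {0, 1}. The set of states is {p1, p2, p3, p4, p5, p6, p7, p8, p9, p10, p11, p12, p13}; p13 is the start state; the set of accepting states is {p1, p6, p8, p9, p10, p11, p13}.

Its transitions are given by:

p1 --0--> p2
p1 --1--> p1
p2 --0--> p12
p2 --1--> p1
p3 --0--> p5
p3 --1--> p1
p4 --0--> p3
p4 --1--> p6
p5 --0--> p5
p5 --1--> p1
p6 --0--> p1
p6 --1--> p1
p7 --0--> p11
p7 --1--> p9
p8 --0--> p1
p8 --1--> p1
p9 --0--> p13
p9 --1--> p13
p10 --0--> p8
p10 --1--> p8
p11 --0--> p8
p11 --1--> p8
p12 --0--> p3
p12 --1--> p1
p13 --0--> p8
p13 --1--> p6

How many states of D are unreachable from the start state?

No path from p13 leads to p4, p7, p9, p10, p11; the other 8 states are all reachable.

5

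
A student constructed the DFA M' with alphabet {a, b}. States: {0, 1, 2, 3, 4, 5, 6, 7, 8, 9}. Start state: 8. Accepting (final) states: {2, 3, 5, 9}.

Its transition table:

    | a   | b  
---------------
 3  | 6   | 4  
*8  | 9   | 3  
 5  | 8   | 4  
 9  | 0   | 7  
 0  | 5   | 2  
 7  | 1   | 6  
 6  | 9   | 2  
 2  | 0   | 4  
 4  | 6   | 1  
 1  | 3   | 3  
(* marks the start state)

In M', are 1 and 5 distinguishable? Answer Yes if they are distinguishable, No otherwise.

Yes

Every state is reachable, so we keep all 10.
Start with accepting vs non-accepting: {2,3,5,9} | {0,1,4,6,7,8}.
On input a, block {0,1,4,6,7,8} splits into {0,1,6,8} and {4,7}.
No further refinement is possible. Final partition (3 blocks): {2,3,5,9} | {0,1,6,8} | {4,7}.
1 and 5 end up in different blocks, so they are distinguishable. For instance, the string 'ε' is accepted from only 5.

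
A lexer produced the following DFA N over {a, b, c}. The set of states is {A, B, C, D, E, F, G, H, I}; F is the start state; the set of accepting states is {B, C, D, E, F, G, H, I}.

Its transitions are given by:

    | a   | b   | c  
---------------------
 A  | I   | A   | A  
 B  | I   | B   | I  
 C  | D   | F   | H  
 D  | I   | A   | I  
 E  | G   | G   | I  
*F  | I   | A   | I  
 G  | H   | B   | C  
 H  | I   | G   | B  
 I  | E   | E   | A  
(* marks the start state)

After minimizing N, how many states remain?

Initial partition by acceptance: {B,C,D,E,F,G,H,I} | {A}.
On input b, block {B,C,D,E,F,G,H,I} splits into {B,C,E,G,H,I} and {D,F}.
Split {B,C,E,G,H,I} by δ(·,a) → {B,E,G,H,I} and {C}.
On input c, block {B,E,G,H,I} splits into {B,E,H} and {G} and {I}.
Split {B,E,H} by δ(·,a) → {B,H} and {E}.
On input b, block {B,H} splits into {B} and {H}.
No further refinement is possible. Final partition (8 blocks): {B} | {A} | {D,F} | {C} | {G} | {I} | {E} | {H}.

8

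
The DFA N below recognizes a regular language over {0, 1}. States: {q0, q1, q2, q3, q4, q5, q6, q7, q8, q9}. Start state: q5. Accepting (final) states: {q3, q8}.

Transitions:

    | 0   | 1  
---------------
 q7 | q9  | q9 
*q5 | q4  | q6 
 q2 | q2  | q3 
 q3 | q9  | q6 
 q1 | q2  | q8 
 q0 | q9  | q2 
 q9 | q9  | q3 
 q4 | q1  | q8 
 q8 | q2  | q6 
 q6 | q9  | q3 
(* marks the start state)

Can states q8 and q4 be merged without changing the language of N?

First remove the unreachable states {q0,q7}; 8 states remain.
Start with accepting vs non-accepting: {q3,q8} | {q1,q2,q4,q5,q6,q9}.
On input 1, block {q1,q2,q4,q5,q6,q9} splits into {q1,q2,q4,q6,q9} and {q5}.
The partition is now stable with 3 blocks: {q3,q8} | {q1,q2,q4,q6,q9} | {q5}.
q8 and q4 end up in different blocks, so they are distinguishable. For instance, the string 'ε' is accepted from only q8.

No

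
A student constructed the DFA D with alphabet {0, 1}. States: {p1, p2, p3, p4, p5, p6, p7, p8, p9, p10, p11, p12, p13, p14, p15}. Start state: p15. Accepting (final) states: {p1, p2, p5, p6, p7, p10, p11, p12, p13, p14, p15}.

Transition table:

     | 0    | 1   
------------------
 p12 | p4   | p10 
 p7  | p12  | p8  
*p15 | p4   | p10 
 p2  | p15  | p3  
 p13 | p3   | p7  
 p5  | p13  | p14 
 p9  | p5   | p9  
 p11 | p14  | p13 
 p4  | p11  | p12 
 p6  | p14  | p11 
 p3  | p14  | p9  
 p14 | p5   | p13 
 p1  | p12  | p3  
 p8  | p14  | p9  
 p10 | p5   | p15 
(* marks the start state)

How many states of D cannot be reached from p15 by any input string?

No path from p15 leads to p1, p2, p6; the other 12 states are all reachable.

3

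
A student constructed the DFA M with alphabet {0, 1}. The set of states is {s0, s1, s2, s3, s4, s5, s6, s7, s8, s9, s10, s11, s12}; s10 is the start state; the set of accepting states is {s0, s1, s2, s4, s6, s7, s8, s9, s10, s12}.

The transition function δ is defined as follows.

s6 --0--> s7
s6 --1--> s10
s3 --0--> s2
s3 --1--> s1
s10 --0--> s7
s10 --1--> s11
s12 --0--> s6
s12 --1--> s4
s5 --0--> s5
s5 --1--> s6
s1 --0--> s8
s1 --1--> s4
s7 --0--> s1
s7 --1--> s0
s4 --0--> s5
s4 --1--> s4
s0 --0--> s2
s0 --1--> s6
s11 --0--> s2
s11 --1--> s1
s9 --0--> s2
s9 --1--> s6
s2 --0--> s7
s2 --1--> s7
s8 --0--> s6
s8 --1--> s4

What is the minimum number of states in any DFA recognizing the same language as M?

States {s3,s9,s12} cannot be reached from the start state, so discard them.
P0 = {s0,s1,s2,s4,s6,s7,s8,s10} | {s5,s11}.
Split {s0,s1,s2,s4,s6,s7,s8,s10} by δ(·,0) → {s0,s1,s2,s6,s7,s8,s10} and {s4}.
On input 1, block {s0,s1,s2,s6,s7,s8,s10} splits into {s0,s2,s6,s7} and {s1,s8} and {s10}.
Refine {s0,s2,s6,s7} on symbol 0: members go to different blocks, giving {s0,s2,s6} and {s7}.
On input 0, block {s0,s2,s6} splits into {s2,s6} and {s0}.
Split {s2,s6} by δ(·,1) → {s2} and {s6}.
Refine {s5,s11} on symbol 0: members go to different blocks, giving {s5} and {s11}.
Refine {s1,s8} on symbol 0: members go to different blocks, giving {s1} and {s8}.
Stable partition: {s2} | {s5} | {s4} | {s1} | {s10} | {s7} | {s0} | {s6} | {s11} | {s8} — 10 equivalence classes.

10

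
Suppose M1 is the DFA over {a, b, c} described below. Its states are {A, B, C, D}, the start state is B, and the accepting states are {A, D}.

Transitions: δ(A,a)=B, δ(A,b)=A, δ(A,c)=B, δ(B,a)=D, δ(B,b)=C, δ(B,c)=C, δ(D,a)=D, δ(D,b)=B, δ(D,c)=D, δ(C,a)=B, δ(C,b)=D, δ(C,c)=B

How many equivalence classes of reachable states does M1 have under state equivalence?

3

First remove the unreachable states {A}; 3 states remain.
Start with accepting vs non-accepting: {D} | {B,C}.
On input a, block {B,C} splits into {B} and {C}.
No further refinement is possible. Final partition (3 blocks): {D} | {B} | {C}.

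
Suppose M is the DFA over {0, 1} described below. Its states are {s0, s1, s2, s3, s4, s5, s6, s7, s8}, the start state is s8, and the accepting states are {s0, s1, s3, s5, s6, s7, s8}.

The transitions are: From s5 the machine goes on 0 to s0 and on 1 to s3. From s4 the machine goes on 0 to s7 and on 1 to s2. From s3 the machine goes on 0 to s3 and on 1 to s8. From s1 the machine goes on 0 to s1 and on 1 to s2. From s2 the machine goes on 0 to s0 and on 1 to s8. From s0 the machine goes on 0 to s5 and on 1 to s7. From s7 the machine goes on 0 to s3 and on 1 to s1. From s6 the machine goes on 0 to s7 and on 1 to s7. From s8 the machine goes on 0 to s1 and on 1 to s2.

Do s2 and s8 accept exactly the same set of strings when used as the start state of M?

States {s4,s6} cannot be reached from the start state, so discard them.
Initial partition by acceptance: {s0,s1,s3,s5,s7,s8} | {s2}.
Split {s0,s1,s3,s5,s7,s8} by δ(·,1) → {s0,s3,s5,s7} and {s1,s8}.
On input 1, block {s0,s3,s5,s7} splits into {s0,s5} and {s3,s7}.
The partition is now stable with 4 blocks: {s0,s5} | {s2} | {s1,s8} | {s3,s7}.
s2 and s8 end up in different blocks, so they are distinguishable. For instance, the string 'ε' is accepted from only s8.

No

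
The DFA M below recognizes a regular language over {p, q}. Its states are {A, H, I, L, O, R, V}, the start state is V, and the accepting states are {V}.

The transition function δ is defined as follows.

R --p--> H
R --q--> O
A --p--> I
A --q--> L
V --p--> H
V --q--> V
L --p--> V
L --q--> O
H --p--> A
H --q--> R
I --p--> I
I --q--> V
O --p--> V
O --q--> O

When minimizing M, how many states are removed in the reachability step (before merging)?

Every one of the 7 states is reachable from V.

0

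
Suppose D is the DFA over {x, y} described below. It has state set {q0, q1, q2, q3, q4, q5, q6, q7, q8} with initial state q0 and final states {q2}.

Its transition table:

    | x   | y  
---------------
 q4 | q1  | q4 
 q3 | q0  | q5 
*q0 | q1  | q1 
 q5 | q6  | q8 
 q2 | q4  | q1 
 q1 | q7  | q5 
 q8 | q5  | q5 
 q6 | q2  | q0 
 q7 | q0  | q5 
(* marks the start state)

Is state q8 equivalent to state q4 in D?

States {q3} cannot be reached from the start state, so discard them.
Start with accepting vs non-accepting: {q2} | {q0,q1,q4,q5,q6,q7,q8}.
Split {q0,q1,q4,q5,q6,q7,q8} by δ(·,x) → {q0,q1,q4,q5,q7,q8} and {q6}.
Split {q0,q1,q4,q5,q7,q8} by δ(·,x) → {q0,q1,q4,q7,q8} and {q5}.
On input x, block {q0,q1,q4,q7,q8} splits into {q0,q1,q4,q7} and {q8}.
Refine {q0,q1,q4,q7} on symbol y: members go to different blocks, giving {q0,q4} and {q1,q7}.
On input y, block {q0,q4} splits into {q0} and {q4}.
Refine {q1,q7} on symbol x: members go to different blocks, giving {q1} and {q7}.
No further refinement is possible. Final partition (8 blocks): {q2} | {q0} | {q6} | {q5} | {q8} | {q1} | {q4} | {q7}.
q8 and q4 end up in different blocks, so they are distinguishable. For instance, the string 'xxx' is accepted from only q8.

No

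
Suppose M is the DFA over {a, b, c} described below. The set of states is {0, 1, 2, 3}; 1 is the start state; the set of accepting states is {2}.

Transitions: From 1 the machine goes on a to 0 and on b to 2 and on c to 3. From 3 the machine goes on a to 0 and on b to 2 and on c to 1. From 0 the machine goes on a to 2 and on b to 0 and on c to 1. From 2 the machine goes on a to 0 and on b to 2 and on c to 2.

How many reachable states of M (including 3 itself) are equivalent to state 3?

2

P0 = {2} | {0,1,3}.
Refine {0,1,3} on symbol a: members go to different blocks, giving {1,3} and {0}.
The partition is now stable with 3 blocks: {2} | {1,3} | {0}.
The equivalence class containing 3 is {1,3}, of size 2.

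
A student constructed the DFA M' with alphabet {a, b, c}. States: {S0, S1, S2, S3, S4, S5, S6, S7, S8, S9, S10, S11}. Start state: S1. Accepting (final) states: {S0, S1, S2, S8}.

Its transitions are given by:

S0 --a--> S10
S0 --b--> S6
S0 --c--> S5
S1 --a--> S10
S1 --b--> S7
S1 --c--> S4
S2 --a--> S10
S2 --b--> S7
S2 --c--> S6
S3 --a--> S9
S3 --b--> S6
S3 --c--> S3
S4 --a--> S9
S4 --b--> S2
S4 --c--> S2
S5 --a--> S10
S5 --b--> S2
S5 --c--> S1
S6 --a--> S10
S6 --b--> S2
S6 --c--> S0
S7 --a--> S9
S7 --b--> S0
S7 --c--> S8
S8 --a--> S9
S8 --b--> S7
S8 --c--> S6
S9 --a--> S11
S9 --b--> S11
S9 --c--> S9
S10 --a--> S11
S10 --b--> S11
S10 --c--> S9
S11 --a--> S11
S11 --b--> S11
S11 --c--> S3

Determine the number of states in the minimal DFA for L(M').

5

P0 = {S0,S1,S2,S8} | {S3,S4,S5,S6,S7,S9,S10,S11}.
On input b, block {S3,S4,S5,S6,S7,S9,S10,S11} splits into {S3,S9,S10,S11} and {S4,S5,S6,S7}.
On input b, block {S3,S9,S10,S11} splits into {S9,S10,S11} and {S3}.
Refine {S9,S10,S11} on symbol c: members go to different blocks, giving {S9,S10} and {S11}.
No further refinement is possible. Final partition (5 blocks): {S0,S1,S2,S8} | {S9,S10} | {S4,S5,S6,S7} | {S3} | {S11}.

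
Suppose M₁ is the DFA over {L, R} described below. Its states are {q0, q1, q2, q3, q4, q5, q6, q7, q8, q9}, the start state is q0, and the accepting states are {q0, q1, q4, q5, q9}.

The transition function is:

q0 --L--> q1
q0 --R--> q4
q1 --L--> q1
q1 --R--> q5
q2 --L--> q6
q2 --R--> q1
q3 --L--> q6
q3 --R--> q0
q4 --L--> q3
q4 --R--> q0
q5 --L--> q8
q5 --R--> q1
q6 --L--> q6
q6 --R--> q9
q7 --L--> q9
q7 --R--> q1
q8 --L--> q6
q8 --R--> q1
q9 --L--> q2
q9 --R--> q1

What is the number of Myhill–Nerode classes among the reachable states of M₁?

4

Reachable states from the start: {q0,q1,q2,q3,q4,q5,q6,q8,q9}. Unreachable: {q7} — drop them.
P0 = {q0,q1,q4,q5,q9} | {q2,q3,q6,q8}.
On input L, block {q0,q1,q4,q5,q9} splits into {q4,q5,q9} and {q0,q1}.
Refine {q2,q3,q6,q8} on symbol R: members go to different blocks, giving {q2,q3,q8} and {q6}.
Stable partition: {q4,q5,q9} | {q2,q3,q8} | {q0,q1} | {q6} — 4 equivalence classes.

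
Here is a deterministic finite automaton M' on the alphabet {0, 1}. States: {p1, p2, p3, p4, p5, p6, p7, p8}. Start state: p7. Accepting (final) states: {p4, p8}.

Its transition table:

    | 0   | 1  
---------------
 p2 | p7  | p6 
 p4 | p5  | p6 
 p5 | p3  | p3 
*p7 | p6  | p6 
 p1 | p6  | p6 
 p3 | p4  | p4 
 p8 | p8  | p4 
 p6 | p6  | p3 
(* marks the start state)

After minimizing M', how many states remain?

5

States {p1,p2,p8} cannot be reached from the start state, so discard them.
Initial partition by acceptance: {p4} | {p3,p5,p6,p7}.
On input 0, block {p3,p5,p6,p7} splits into {p5,p6,p7} and {p3}.
Split {p5,p6,p7} by δ(·,0) → {p6,p7} and {p5}.
Refine {p6,p7} on symbol 1: members go to different blocks, giving {p6} and {p7}.
Stable partition: {p4} | {p6} | {p3} | {p5} | {p7} — 5 equivalence classes.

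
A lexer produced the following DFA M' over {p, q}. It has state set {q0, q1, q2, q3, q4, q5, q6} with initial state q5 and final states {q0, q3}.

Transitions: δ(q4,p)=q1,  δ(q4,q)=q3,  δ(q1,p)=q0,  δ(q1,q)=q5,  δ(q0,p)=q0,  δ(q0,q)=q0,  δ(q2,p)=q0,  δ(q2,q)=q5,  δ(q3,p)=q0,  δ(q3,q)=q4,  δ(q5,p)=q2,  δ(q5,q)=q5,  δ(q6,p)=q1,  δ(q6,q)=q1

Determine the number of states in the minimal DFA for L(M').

3

Reachable states from the start: {q0,q2,q5}. Unreachable: {q1,q3,q4,q6} — drop them.
P0 = {q0} | {q2,q5}.
Refine {q2,q5} on symbol p: members go to different blocks, giving {q2} and {q5}.
No further refinement is possible. Final partition (3 blocks): {q0} | {q2} | {q5}.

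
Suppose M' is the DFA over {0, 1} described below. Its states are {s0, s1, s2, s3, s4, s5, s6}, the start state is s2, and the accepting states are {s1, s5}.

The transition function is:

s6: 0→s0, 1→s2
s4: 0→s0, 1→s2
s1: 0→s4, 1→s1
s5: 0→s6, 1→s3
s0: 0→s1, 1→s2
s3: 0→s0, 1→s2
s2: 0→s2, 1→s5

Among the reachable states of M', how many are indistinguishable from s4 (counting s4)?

3

Initial partition by acceptance: {s1,s5} | {s0,s2,s3,s4,s6}.
Refine {s1,s5} on symbol 1: members go to different blocks, giving {s1} and {s5}.
Split {s0,s2,s3,s4,s6} by δ(·,0) → {s2,s3,s4,s6} and {s0}.
Split {s2,s3,s4,s6} by δ(·,0) → {s3,s4,s6} and {s2}.
No further refinement is possible. Final partition (5 blocks): {s1} | {s3,s4,s6} | {s5} | {s0} | {s2}.
State s4 belongs to the block {s3,s4,s6}, which has 3 states.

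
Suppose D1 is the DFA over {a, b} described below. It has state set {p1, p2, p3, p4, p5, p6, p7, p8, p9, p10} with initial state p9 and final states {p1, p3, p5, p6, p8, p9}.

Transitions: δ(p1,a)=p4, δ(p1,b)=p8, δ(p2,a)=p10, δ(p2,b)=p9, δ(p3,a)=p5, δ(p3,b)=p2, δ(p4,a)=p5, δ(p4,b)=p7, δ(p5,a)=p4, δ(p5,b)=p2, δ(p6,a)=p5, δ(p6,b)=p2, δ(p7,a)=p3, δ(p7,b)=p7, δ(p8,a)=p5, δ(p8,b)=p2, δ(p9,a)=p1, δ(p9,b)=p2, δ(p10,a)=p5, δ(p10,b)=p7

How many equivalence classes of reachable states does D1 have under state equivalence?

Reachable states from the start: {p1,p2,p3,p4,p5,p7,p8,p9,p10}. Unreachable: {p6} — drop them.
Start with accepting vs non-accepting: {p1,p3,p5,p8,p9} | {p2,p4,p7,p10}.
On input a, block {p1,p3,p5,p8,p9} splits into {p3,p8,p9} and {p1,p5}.
On input a, block {p2,p4,p7,p10} splits into {p4,p10} and {p2} and {p7}.
On input b, block {p1,p5} splits into {p1} and {p5}.
Refine {p3,p8,p9} on symbol a: members go to different blocks, giving {p3,p8} and {p9}.
The partition is now stable with 7 blocks: {p3,p8} | {p4,p10} | {p1} | {p2} | {p7} | {p5} | {p9}.

7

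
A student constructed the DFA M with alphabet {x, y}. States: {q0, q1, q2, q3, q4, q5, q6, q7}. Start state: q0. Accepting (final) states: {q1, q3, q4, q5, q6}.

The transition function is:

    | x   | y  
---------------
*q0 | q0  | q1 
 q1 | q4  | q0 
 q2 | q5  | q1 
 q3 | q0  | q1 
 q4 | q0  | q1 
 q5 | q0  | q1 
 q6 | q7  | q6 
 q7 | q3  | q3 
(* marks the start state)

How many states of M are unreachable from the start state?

5

No path from q0 leads to q2, q3, q5, q6, q7; the other 3 states are all reachable.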